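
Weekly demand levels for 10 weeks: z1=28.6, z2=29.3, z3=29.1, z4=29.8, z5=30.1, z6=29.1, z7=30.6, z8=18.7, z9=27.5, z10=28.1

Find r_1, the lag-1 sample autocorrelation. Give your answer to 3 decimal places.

-0.061

Mean z̄ = (28.6 + 29.3 + 29.1 + 29.8 + 30.1 + 29.1 + 30.6 + 18.7 + 27.5 + 28.1)/10 = 28.0900
Numerator Σ_{t=1}^{9}(z_t−z̄)(z_{t+1}−z̄) = -6.4661
Denominator Σ(z_t−z̄)² = 105.5490
r_1 = -6.4661 / 105.5490 = -0.061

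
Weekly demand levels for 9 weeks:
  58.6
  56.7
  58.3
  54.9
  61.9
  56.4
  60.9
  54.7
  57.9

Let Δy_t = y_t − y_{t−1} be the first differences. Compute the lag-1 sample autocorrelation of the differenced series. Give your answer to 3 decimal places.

First differences Δy: -1.9, 1.6, -3.4, 7.0, -5.5, 4.5, -6.2, 3.2
Mean of differences = -0.0875
Numerator Σ(Δy_t−Δȳ)(Δy_{t+1}−Δȳ) = -143.4527
Denominator Σ(Δy_t−Δȳ)² = 165.8488
r_1(Δy) = -143.4527 / 165.8488 = -0.865

-0.865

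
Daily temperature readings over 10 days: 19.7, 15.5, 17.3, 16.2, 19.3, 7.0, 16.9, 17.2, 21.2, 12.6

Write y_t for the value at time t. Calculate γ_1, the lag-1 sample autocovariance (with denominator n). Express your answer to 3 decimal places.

Mean ȳ = (19.7 + 15.5 + 17.3 + 16.2 + 19.3 + 7.0 + 16.9 + 17.2 + 21.2 + 12.6)/10 = 16.2900
Σ_{t=1}^{9}(y_t−ȳ)(y_{t+1}−ȳ) = -50.5781
γ_1 = -50.5781 / 10 = -5.058

-5.058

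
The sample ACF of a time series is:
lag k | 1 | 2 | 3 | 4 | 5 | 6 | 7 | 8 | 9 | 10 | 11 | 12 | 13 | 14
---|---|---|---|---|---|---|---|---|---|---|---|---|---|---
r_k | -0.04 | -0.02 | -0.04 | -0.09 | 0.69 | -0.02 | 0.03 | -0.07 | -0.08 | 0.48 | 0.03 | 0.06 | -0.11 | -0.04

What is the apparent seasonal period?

5

The largest autocorrelation is r_5 = 0.69, with a weaker echo at lag 10 (0.48); the remaining lags stay at or below 0.06.
The dominant spike at lag 5 indicates a seasonal period of 5.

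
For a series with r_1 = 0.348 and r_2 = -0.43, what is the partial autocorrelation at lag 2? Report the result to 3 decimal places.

-0.627

φ_{22} = (r_2 − r_1²) / (1 − r_1²)
r_1² = (0.348)² = 0.121104
Numerator = -0.43 − 0.1211 = -0.5511; denominator = 1 − 0.1211 = 0.8789
φ_{22} = -0.5511 / 0.8789 = -0.627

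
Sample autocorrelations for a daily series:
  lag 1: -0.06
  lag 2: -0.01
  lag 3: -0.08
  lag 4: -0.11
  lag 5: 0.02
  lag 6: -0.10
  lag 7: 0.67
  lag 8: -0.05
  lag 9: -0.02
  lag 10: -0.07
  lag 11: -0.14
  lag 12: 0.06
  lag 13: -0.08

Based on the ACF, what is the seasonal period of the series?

The largest autocorrelation is r_7 = 0.67; the remaining lags stay at or below 0.06.
The dominant spike at lag 7 indicates a seasonal period of 7.

7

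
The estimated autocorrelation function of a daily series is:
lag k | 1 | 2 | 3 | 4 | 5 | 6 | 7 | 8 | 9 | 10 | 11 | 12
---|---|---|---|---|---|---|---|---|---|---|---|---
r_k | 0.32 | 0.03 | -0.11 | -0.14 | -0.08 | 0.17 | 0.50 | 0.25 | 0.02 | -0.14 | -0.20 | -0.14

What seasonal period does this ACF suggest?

7

The largest autocorrelation is r_7 = 0.50; the remaining lags stay at or below 0.32. The elevated value at lag 1 (0.32), dropping to 0.03 at lag 2, reflects decaying short-term dependence rather than seasonality.
The dominant spike at lag 7 indicates a seasonal period of 7.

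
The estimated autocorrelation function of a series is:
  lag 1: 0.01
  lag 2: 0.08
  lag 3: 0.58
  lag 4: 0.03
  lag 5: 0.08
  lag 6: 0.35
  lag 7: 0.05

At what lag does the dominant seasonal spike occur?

3

The largest autocorrelation is r_3 = 0.58, with a weaker echo at lag 6 (0.35); the remaining lags stay at or below 0.08.
The dominant spike at lag 3 indicates a seasonal period of 3.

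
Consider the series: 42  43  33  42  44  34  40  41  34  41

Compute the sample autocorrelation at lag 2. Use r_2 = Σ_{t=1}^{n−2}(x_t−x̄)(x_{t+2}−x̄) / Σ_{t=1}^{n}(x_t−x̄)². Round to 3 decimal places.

-0.376

Mean x̄ = (42 + 43 + 33 + 42 + 44 + 34 + 40 + 41 + 34 + 41)/10 = 39.4000
Numerator Σ_{t=1}^{8}(x_t−x̄)(x_{t+2}−x̄) = -57.3200
Denominator Σ(x_t−x̄)² = 152.4000
r_2 = -57.3200 / 152.4000 = -0.376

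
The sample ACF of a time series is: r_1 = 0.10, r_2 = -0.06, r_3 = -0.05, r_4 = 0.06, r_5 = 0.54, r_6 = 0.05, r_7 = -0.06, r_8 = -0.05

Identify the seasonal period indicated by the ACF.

The largest autocorrelation is r_5 = 0.54; the remaining lags stay at or below 0.10.
The dominant spike at lag 5 indicates a seasonal period of 5.

5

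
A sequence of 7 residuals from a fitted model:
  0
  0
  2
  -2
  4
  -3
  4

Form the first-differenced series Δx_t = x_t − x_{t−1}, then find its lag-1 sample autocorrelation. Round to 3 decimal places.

First differences Δx: 0, 2, -4, 6, -7, 7
Mean of differences = 0.6667
Numerator Σ(Δx_t−Δx̄)(Δx_{t+1}−Δx̄) = -121.4444
Denominator Σ(Δx_t−Δx̄)² = 151.3333
r_1(Δx) = -121.4444 / 151.3333 = -0.802

-0.802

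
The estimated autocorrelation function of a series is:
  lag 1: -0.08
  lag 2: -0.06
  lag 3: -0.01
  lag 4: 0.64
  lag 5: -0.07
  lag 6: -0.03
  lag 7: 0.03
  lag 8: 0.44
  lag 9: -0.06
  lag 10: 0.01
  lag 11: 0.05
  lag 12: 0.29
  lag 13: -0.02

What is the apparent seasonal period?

The largest autocorrelation is r_4 = 0.64, with weaker echoes at lags 8 (0.44) and 12 (0.29); the remaining lags stay at or below 0.05.
The dominant spike at lag 4 indicates a seasonal period of 4.

4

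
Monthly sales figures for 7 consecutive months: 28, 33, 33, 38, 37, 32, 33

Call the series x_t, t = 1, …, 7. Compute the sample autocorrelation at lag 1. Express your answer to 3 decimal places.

Mean x̄ = (28 + 33 + 33 + 38 + 37 + 32 + 33)/7 = 33.4286
Deviations from mean: -5.4286, -0.4286, -0.4286, 4.5714, 3.5714, -1.4286, -0.4286
Numerator Σ_{t=1}^{6}(x_t−x̄)(x_{t+1}−x̄) = 12.3878
Denominator Σ(x_t−x̄)² = 65.7143
r_1 = 12.3878 / 65.7143 = 0.189

0.189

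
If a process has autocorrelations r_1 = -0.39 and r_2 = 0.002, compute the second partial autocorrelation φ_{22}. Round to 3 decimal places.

φ_{22} = (r_2 − r_1²) / (1 − r_1²)
r_1² = (-0.39)² = 0.1521
Numerator = 0.002 − 0.1521 = -0.1501; denominator = 1 − 0.1521 = 0.8479
φ_{22} = -0.1501 / 0.8479 = -0.177

-0.177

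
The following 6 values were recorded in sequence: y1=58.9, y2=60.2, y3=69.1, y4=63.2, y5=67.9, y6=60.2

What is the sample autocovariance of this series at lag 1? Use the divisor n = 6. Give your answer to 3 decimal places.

Mean ȳ = (58.9 + 60.2 + 69.1 + 63.2 + 67.9 + 60.2)/6 = 63.2500
Σ_{t=1}^{5}(y_t−ȳ)(y_{t+1}−ȳ) = -19.2825
γ_1 = -19.2825 / 6 = -3.214

-3.214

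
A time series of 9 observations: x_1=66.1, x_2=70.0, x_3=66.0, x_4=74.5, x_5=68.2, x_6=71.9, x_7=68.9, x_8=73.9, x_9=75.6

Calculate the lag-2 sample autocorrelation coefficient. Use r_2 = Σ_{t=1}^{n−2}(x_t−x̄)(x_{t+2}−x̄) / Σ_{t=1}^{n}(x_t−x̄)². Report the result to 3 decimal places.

Mean x̄ = (66.1 + 70.0 + 66.0 + 74.5 + 68.2 + 71.9 + 68.9 + 73.9 + 75.6)/9 = 70.5667
Σ(x_t−x̄)(x_{t+2}−x̄) = (20.3978) + (-2.2289) + (10.8078) + (5.2444) + (3.9444) + (4.4444) + (-8.3889) = 34.2211
Denominator Σ(x_t−x̄)² = 103.2000
r_2 = 34.2211 / 103.2000 = 0.332

0.332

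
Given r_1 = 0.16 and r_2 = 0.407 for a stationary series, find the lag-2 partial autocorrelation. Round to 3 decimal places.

0.391

φ_{22} = (r_2 − r_1²) / (1 − r_1²)
r_1² = (0.16)² = 0.0256
Numerator = 0.407 − 0.0256 = 0.3814; denominator = 1 − 0.0256 = 0.9744
φ_{22} = 0.3814 / 0.9744 = 0.391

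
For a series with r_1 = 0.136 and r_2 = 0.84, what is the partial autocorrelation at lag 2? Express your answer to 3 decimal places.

φ_{22} = (r_2 − r_1²) / (1 − r_1²)
r_1² = (0.136)² = 0.018496
Numerator = 0.84 − 0.0185 = 0.8215; denominator = 1 − 0.0185 = 0.9815
φ_{22} = 0.8215 / 0.9815 = 0.837

0.837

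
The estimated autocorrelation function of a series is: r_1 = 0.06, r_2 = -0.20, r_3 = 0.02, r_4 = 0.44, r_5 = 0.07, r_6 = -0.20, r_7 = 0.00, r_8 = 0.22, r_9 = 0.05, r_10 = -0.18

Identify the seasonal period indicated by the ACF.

4

The largest autocorrelation is r_4 = 0.44, with a weaker echo at lag 8 (0.22); the remaining lags stay at or below 0.07.
The dominant spike at lag 4 indicates a seasonal period of 4.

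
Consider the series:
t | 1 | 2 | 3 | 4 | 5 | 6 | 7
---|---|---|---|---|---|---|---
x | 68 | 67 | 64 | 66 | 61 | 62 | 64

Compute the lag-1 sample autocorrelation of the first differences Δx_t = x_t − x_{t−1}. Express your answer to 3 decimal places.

First differences Δx: -1, -3, 2, -5, 1, 2
Mean of differences = -0.6667
Numerator Σ(Δx_t−Δx̄)(Δx_{t+1}−Δx̄) = -19.7778
Denominator Σ(Δx_t−Δx̄)² = 41.3333
r_1(Δx) = -19.7778 / 41.3333 = -0.478

-0.478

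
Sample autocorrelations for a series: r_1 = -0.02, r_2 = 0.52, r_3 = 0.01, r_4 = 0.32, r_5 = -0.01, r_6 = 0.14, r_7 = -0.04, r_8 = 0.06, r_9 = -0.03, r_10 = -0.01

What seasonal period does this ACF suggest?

2

The largest autocorrelation is r_2 = 0.52, with a weaker echo at lag 4 (0.32); the remaining lags stay at or below 0.14.
The dominant spike at lag 2 indicates a seasonal period of 2.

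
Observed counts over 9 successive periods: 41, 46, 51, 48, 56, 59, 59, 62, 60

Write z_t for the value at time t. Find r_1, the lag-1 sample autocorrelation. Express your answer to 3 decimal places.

Mean z̄ = (41 + 46 + 51 + 48 + 56 + 59 + 59 + 62 + 60)/9 = 53.5556
Numerator Σ_{t=1}^{8}(z_t−z̄)(z_{t+1}−z̄) = 258.1358
Denominator Σ(z_t−z̄)² = 430.2222
r_1 = 258.1358 / 430.2222 = 0.600

0.600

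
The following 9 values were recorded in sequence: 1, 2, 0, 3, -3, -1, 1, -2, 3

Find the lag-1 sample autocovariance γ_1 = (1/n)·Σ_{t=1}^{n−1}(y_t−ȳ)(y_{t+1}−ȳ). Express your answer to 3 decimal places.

Mean ȳ = (1 + 2 + 0 + 3 − 3 − 1 + 1 − 2 + 3)/9 = 0.4444
Σ_{t=1}^{8}(y_t−ȳ)(y_{t+1}−ȳ) = -13.1975
γ_1 = -13.1975 / 9 = -1.466

-1.466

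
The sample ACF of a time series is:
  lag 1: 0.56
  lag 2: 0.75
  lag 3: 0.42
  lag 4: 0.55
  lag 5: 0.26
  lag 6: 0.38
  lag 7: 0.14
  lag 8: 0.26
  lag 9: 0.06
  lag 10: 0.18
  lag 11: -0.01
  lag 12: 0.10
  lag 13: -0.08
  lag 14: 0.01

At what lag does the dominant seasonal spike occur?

2

The largest autocorrelation is r_2 = 0.75; the remaining lags stay at or below 0.56.
The dominant spike at lag 2 indicates a seasonal period of 2.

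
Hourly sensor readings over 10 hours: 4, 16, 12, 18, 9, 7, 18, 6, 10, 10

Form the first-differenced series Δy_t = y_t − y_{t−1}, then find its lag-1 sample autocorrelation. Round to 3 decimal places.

-0.549

First differences Δy: 12, -4, 6, -9, -2, 11, -12, 4, 0
Mean of differences = 0.6667
Numerator Σ(Δy_t−Δȳ)(Δy_{t+1}−Δȳ) = -306.4444
Denominator Σ(Δy_t−Δȳ)² = 558.0000
r_1(Δy) = -306.4444 / 558.0000 = -0.549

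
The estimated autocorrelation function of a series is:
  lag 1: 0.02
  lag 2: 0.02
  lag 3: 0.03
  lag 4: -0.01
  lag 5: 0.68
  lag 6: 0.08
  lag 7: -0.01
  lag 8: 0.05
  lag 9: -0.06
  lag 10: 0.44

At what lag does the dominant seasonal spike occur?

The largest autocorrelation is r_5 = 0.68, with a weaker echo at lag 10 (0.44); the remaining lags stay at or below 0.08.
The dominant spike at lag 5 indicates a seasonal period of 5.

5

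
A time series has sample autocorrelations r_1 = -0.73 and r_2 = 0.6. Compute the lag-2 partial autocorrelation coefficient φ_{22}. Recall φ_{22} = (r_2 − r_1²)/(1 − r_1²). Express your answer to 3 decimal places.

0.144

φ_{22} = (r_2 − r_1²) / (1 − r_1²)
r_1² = (-0.73)² = 0.5329
Numerator = 0.6 − 0.5329 = 0.0671; denominator = 1 − 0.5329 = 0.4671
φ_{22} = 0.0671 / 0.4671 = 0.144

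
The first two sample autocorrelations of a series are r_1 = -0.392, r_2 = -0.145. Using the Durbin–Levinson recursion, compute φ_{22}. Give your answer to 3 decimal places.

φ_{22} = (r_2 − r_1²) / (1 − r_1²)
r_1² = (-0.392)² = 0.153664
Numerator = -0.145 − 0.1537 = -0.2987; denominator = 1 − 0.1537 = 0.8463
φ_{22} = -0.2987 / 0.8463 = -0.353

-0.353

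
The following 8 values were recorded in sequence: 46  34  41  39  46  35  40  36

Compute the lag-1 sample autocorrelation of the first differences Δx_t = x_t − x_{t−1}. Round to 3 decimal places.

First differences Δx: -12, 7, -2, 7, -11, 5, -4
Mean of differences = -1.4286
Numerator Σ(Δx_t−Δx̄)(Δx_{t+1}−Δx̄) = -257.4694
Denominator Σ(Δx_t−Δx̄)² = 393.7143
r_1(Δx) = -257.4694 / 393.7143 = -0.654

-0.654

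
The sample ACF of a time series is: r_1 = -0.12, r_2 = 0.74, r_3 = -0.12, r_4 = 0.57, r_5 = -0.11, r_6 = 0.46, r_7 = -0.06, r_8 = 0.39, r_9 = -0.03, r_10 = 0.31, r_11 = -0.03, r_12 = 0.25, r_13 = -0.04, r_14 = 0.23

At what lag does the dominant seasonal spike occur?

The largest autocorrelation is r_2 = 0.74, with weaker echoes at lags 4 (0.57), 6 (0.46), 8 (0.39), 10 (0.31), 12 (0.25) and 14 (0.23); the remaining lags stay at or below -0.03.
The dominant spike at lag 2 indicates a seasonal period of 2.

2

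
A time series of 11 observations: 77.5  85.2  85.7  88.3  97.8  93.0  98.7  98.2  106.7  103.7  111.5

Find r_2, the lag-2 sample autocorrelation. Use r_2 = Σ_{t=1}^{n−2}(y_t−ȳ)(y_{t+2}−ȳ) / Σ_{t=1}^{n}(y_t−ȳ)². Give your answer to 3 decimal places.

0.459

Mean ȳ = (77.5 + 85.2 + 85.7 + 88.3 + 97.8 + 93.0 + 98.7 + 98.2 + 106.7 + 103.7 + 111.5)/11 = 95.1182
Numerator Σ_{t=1}^{9}(y_t−ȳ)(y_{t+2}−ȳ) = 483.4802
Denominator Σ(y_t−ȳ)² = 1054.1164
r_2 = 483.4802 / 1054.1164 = 0.459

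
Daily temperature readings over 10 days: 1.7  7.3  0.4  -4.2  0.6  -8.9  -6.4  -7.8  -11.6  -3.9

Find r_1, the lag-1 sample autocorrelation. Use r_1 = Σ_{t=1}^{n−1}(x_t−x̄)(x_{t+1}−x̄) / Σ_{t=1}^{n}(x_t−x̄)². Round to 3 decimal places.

0.461

Mean x̄ = (1.7 + 7.3 + 0.4 − 4.2 + 0.6 − 8.9 − 6.4 − 7.8 − 11.6 − 3.9)/10 = -3.2800
Numerator Σ_{t=1}^{9}(x_t−x̄)(x_{t+1}−x̄) = 137.2636
Denominator Σ(x_t−x̄)² = 297.5360
r_1 = 137.2636 / 297.5360 = 0.461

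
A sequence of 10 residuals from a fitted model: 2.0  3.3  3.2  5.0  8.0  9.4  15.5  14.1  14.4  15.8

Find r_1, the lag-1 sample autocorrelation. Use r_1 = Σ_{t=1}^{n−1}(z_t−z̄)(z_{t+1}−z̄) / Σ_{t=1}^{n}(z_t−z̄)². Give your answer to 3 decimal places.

0.724

Mean z̄ = (2.0 + 3.3 + 3.2 + 5.0 + 8.0 + 9.4 + 15.5 + 14.1 + 14.4 + 15.8)/10 = 9.0700
Numerator Σ_{t=1}^{9}(z_t−z̄)(z_{t+1}−z̄) = 199.7021
Denominator Σ(z_t−z̄)² = 275.9010
r_1 = 199.7021 / 275.9010 = 0.724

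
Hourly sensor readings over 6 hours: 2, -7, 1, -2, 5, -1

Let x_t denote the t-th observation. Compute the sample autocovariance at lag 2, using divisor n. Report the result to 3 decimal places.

Mean x̄ = (2 − 7 + 1 − 2 + 5 − 1)/6 = -0.3333
Σ_{t=1}^{4}(x_t−x̄)(x_{t+2}−x̄) = 22.4444
γ_2 = 22.4444 / 6 = 3.741

3.741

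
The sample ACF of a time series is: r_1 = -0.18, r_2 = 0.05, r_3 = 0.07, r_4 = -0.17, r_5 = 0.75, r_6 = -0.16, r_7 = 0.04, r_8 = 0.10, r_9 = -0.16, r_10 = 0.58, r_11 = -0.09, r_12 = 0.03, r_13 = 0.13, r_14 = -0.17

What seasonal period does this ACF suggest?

5

The largest autocorrelation is r_5 = 0.75, with a weaker echo at lag 10 (0.58); the remaining lags stay at or below 0.13.
The dominant spike at lag 5 indicates a seasonal period of 5.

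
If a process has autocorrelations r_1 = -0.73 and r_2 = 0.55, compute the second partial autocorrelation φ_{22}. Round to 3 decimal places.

φ_{22} = (r_2 − r_1²) / (1 − r_1²)
r_1² = (-0.73)² = 0.5329
Numerator = 0.55 − 0.5329 = 0.0171; denominator = 1 − 0.5329 = 0.4671
φ_{22} = 0.0171 / 0.4671 = 0.037

0.037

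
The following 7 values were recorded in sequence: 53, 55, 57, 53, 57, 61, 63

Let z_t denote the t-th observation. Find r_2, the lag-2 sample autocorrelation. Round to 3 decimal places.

Mean z̄ = (53 + 55 + 57 + 53 + 57 + 61 + 63)/7 = 57.0000
Σ(z_t−z̄)(z_{t+2}−z̄) = (0.0000) + (8.0000) + (0.0000) + (-16.0000) + (0.0000) = -8.0000
Denominator Σ(z_t−z̄)² = 88.0000
r_2 = -8.0000 / 88.0000 = -0.091

-0.091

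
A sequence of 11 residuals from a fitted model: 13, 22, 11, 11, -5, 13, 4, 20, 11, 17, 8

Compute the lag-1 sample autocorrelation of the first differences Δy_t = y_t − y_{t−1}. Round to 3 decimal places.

First differences Δy: 9, -11, 0, -16, 18, -9, 16, -9, 6, -9
Mean of differences = -0.5000
Numerator Σ(Δy_t−Δȳ)(Δy_{t+1}−Δȳ) = -947.7500
Denominator Σ(Δy_t−Δȳ)² = 1314.5000
r_1(Δy) = -947.7500 / 1314.5000 = -0.721

-0.721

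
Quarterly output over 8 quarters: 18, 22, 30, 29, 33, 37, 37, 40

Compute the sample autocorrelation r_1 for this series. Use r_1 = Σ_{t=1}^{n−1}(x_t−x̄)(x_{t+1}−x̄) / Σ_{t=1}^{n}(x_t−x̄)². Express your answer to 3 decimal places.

0.550

Mean x̄ = (18 + 22 + 30 + 29 + 33 + 37 + 37 + 40)/8 = 30.7500
Numerator Σ_{t=1}^{7}(x_t−x̄)(x_{t+1}−x̄) = 226.4375
Denominator Σ(x_t−x̄)² = 411.5000
r_1 = 226.4375 / 411.5000 = 0.550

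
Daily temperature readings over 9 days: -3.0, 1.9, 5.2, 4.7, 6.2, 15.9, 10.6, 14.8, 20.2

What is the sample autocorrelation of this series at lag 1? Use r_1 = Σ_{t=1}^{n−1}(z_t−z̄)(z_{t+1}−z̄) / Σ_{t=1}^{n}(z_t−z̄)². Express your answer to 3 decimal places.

0.462

Mean z̄ = (-3.0 + 1.9 + 5.2 + 4.7 + 6.2 + 15.9 + 10.6 + 14.8 + 20.2)/9 = 8.5000
Numerator Σ_{t=1}^{8}(z_t−z̄)(z_{t+1}−z̄) = 204.4200
Denominator Σ(z_t−z̄)² = 442.1800
r_1 = 204.4200 / 442.1800 = 0.462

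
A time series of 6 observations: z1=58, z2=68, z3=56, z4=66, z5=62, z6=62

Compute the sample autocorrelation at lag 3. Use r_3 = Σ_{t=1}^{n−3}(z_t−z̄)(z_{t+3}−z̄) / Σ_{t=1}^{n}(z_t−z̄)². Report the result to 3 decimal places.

-0.154

Mean z̄ = (58 + 68 + 56 + 66 + 62 + 62)/6 = 62.0000
Deviations from mean: -4.0000, 6.0000, -6.0000, 4.0000, 0.0000, 0.0000
Numerator Σ_{t=1}^{3}(z_t−z̄)(z_{t+3}−z̄) = -16.0000
Denominator Σ(z_t−z̄)² = 104.0000
r_3 = -16.0000 / 104.0000 = -0.154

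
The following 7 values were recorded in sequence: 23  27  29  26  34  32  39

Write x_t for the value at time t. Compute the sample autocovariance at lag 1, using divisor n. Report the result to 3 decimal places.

5.429

Mean x̄ = (23 + 27 + 29 + 26 + 34 + 32 + 39)/7 = 30.0000
Σ_{t=1}^{6}(x_t−x̄)(x_{t+1}−x̄) = 38.0000
γ_1 = 38.0000 / 7 = 5.429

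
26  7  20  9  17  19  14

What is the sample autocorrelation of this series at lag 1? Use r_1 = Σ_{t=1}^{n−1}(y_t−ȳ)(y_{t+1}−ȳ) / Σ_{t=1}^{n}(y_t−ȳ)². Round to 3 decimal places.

Mean ȳ = (26 + 7 + 20 + 9 + 17 + 19 + 14)/7 = 16.0000
Deviations from mean: 10.0000, -9.0000, 4.0000, -7.0000, 1.0000, 3.0000, -2.0000
Σ(y_t−ȳ)(y_{t+1}−ȳ) = (-90.0000) + (-36.0000) + (-28.0000) + (-7.0000) + (3.0000) + (-6.0000) = -164.0000
Denominator Σ(y_t−ȳ)² = 260.0000
r_1 = -164.0000 / 260.0000 = -0.631

-0.631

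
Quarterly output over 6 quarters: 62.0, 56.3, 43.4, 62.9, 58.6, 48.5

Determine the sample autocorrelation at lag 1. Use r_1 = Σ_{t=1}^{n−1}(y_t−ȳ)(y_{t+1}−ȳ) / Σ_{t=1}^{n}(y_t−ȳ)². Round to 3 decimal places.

Mean ȳ = (62.0 + 56.3 + 43.4 + 62.9 + 58.6 + 48.5)/6 = 55.2833
Σ(y_t−ȳ)(y_{t+1}−ȳ) = (6.8286) + (-12.0814) + (-90.5114) + (25.2619) + (-22.4981) = -93.0003
Denominator Σ(y_t−ȳ)² = 302.3883
r_1 = -93.0003 / 302.3883 = -0.308

-0.308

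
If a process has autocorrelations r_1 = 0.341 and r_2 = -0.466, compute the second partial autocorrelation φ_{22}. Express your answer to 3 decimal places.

φ_{22} = (r_2 − r_1²) / (1 − r_1²)
r_1² = (0.341)² = 0.116281
Numerator = -0.466 − 0.1163 = -0.5823; denominator = 1 − 0.1163 = 0.8837
φ_{22} = -0.5823 / 0.8837 = -0.659

-0.659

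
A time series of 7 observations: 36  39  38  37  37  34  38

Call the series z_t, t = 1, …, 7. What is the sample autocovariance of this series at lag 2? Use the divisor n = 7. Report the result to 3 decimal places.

Mean z̄ = (36 + 39 + 38 + 37 + 37 + 34 + 38)/7 = 37.0000
Deviations: -1.0000, 2.0000, 1.0000, 0.0000, 0.0000, -3.0000, 1.0000
Σ_{t=1}^{5}(z_t−z̄)(z_{t+2}−z̄) = -1.0000
γ_2 = -1.0000 / 7 = -0.143

-0.143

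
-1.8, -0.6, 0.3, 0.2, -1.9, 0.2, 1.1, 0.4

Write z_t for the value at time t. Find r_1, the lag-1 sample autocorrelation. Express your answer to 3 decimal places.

0.074

Mean z̄ = (-1.8 − 0.6 + 0.3 + 0.2 − 1.9 + 0.2 + 1.1 + 0.4)/8 = -0.2625
Σ(z_t−z̄)(z_{t+1}−z̄) = (0.5189) + (-0.1898) + (0.2602) + (-0.7573) + (-0.7573) + (0.6302) + (0.9027) = 0.6073
Denominator Σ(z_t−z̄)² = 8.1988
r_1 = 0.6073 / 8.1988 = 0.074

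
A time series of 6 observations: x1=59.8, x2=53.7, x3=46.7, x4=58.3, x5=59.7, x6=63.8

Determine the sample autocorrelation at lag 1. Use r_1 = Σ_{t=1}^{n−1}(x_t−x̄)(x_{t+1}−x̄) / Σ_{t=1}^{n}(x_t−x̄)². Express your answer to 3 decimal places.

0.185

Mean x̄ = (59.8 + 53.7 + 46.7 + 58.3 + 59.7 + 63.8)/6 = 57.0000
Deviations from mean: 2.8000, -3.3000, -10.3000, 1.3000, 2.7000, 6.8000
Numerator Σ_{t=1}^{5}(x_t−x̄)(x_{t+1}−x̄) = 33.2300
Denominator Σ(x_t−x̄)² = 180.0400
r_1 = 33.2300 / 180.0400 = 0.185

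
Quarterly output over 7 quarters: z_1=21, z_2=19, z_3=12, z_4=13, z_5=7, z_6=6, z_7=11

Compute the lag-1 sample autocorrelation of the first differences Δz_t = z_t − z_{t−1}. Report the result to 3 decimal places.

-0.226

First differences Δz: -2, -7, 1, -6, -1, 5
Mean of differences = -1.6667
Numerator Σ(Δz_t−Δz̄)(Δz_{t+1}−Δz̄) = -22.4444
Denominator Σ(Δz_t−Δz̄)² = 99.3333
r_1(Δz) = -22.4444 / 99.3333 = -0.226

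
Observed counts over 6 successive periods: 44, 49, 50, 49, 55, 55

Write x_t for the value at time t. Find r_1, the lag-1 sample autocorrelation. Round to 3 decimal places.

0.285

Mean x̄ = (44 + 49 + 50 + 49 + 55 + 55)/6 = 50.3333
Numerator Σ_{t=1}^{5}(x_t−x̄)(x_{t+1}−x̄) = 24.8889
Denominator Σ(x_t−x̄)² = 87.3333
r_1 = 24.8889 / 87.3333 = 0.285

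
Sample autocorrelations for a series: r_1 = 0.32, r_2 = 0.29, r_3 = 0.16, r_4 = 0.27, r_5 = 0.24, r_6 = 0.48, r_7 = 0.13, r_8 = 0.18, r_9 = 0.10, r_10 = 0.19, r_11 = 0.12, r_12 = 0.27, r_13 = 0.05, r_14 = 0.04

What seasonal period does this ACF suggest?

The largest autocorrelation is r_6 = 0.48; the remaining lags stay at or below 0.32. The elevated value at lag 1 (0.32), dropping to 0.29 at lag 2, reflects decaying short-term dependence rather than seasonality.
The dominant spike at lag 6 indicates a seasonal period of 6.

6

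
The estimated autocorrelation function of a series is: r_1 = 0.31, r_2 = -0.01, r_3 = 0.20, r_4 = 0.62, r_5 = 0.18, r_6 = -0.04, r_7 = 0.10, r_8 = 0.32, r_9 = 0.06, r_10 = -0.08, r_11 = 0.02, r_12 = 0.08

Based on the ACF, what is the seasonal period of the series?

4

The largest autocorrelation is r_4 = 0.62, with a weaker echo at lag 8 (0.32); the remaining lags stay at or below 0.31.
The dominant spike at lag 4 indicates a seasonal period of 4.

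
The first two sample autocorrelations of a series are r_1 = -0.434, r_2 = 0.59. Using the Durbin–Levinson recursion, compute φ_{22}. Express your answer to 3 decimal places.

φ_{22} = (r_2 − r_1²) / (1 − r_1²)
r_1² = (-0.434)² = 0.188356
Numerator = 0.59 − 0.1884 = 0.4016; denominator = 1 − 0.1884 = 0.8116
φ_{22} = 0.4016 / 0.8116 = 0.495

0.495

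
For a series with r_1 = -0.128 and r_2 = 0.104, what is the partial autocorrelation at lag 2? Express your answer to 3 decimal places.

φ_{22} = (r_2 − r_1²) / (1 − r_1²)
r_1² = (-0.128)² = 0.016384
Numerator = 0.104 − 0.0164 = 0.0876; denominator = 1 − 0.0164 = 0.9836
φ_{22} = 0.0876 / 0.9836 = 0.089

0.089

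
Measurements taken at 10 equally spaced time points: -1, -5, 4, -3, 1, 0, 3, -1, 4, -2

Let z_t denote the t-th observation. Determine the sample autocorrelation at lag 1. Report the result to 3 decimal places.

-0.549

Mean z̄ = (-1 − 5 + 4 − 3 + 1 + 0 + 3 − 1 + 4 − 2)/10 = 0.0000
Numerator Σ_{t=1}^{9}(z_t−z̄)(z_{t+1}−z̄) = -45.0000
Denominator Σ(z_t−z̄)² = 82.0000
r_1 = -45.0000 / 82.0000 = -0.549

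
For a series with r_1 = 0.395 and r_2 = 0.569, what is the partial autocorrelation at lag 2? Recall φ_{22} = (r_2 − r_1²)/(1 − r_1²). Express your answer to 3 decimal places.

φ_{22} = (r_2 − r_1²) / (1 − r_1²)
r_1² = (0.395)² = 0.156025
Numerator = 0.569 − 0.1560 = 0.4130; denominator = 1 − 0.1560 = 0.8440
φ_{22} = 0.4130 / 0.8440 = 0.489

0.489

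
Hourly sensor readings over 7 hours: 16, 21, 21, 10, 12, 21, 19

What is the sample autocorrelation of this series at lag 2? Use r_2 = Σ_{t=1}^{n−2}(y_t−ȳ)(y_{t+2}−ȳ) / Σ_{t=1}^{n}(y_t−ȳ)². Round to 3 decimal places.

-0.701

Mean ȳ = (16 + 21 + 21 + 10 + 12 + 21 + 19)/7 = 17.1429
Deviations from mean: -1.1429, 3.8571, 3.8571, -7.1429, -5.1429, 3.8571, 1.8571
Σ(y_t−ȳ)(y_{t+2}−ȳ) = (-4.4082) + (-27.5510) + (-19.8367) + (-27.5510) + (-9.5510) = -88.8980
Denominator Σ(y_t−ȳ)² = 126.8571
r_2 = -88.8980 / 126.8571 = -0.701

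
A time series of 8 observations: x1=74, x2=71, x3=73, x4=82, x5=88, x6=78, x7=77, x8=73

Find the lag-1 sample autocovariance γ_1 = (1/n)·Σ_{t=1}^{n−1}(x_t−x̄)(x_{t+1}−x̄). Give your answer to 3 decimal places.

Mean x̄ = (74 + 71 + 73 + 82 + 88 + 78 + 77 + 73)/8 = 77.0000
Σ_{t=1}^{7}(x_t−x̄)(x_{t+1}−x̄) = 88.0000
γ_1 = 88.0000 / 8 = 11.000

11.000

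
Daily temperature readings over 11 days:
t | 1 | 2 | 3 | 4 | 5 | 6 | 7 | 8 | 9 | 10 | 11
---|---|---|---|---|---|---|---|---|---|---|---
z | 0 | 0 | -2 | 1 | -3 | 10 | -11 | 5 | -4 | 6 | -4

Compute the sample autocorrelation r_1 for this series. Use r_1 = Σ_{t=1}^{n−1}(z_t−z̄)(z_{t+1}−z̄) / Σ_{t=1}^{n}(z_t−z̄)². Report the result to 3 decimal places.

-0.817

Mean z̄ = (0 + 0 − 2 + 1 − 3 + 10 − 11 + 5 − 4 + 6 − 4)/11 = -0.1818
Numerator Σ_{t=1}^{10}(z_t−z̄)(z_{t+1}−z̄) = -267.6694
Denominator Σ(z_t−z̄)² = 327.6364
r_1 = -267.6694 / 327.6364 = -0.817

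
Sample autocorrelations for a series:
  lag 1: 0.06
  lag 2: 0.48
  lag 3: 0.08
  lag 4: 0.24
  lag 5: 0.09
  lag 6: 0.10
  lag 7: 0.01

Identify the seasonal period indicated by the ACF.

2

The largest autocorrelation is r_2 = 0.48, with a weaker echo at lag 4 (0.24); the remaining lags stay at or below 0.10.
The dominant spike at lag 2 indicates a seasonal period of 2.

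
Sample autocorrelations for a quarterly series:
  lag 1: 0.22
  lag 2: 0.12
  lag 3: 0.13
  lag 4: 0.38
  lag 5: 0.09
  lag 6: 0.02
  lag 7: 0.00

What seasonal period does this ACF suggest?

The largest autocorrelation is r_4 = 0.38; the remaining lags stay at or below 0.22. The elevated value at lag 1 (0.22), dropping to 0.12 at lag 2, reflects decaying short-term dependence rather than seasonality.
The dominant spike at lag 4 indicates a seasonal period of 4.

4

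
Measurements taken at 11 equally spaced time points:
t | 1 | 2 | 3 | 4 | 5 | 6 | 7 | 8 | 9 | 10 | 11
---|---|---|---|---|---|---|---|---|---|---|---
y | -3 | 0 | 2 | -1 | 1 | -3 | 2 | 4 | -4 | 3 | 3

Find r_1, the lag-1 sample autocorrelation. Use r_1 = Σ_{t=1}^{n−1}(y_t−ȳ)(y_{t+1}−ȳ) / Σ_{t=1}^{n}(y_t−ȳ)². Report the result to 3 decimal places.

Mean ȳ = (-3 + 0 + 2 − 1 + 1 − 3 + 2 + 4 − 4 + 3 + 3)/11 = 0.3636
Numerator Σ_{t=1}^{10}(y_t−ȳ)(y_{t+1}−ȳ) = -24.5868
Denominator Σ(y_t−ȳ)² = 76.5455
r_1 = -24.5868 / 76.5455 = -0.321

-0.321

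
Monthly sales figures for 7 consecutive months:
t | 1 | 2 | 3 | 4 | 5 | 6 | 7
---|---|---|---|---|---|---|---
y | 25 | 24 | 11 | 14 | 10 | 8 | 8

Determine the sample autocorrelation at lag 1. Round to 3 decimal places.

0.443

Mean ȳ = (25 + 24 + 11 + 14 + 10 + 8 + 8)/7 = 14.2857
Deviations from mean: 10.7143, 9.7143, -3.2857, -0.2857, -4.2857, -6.2857, -6.2857
Σ(y_t−ȳ)(y_{t+1}−ȳ) = (104.0816) + (-31.9184) + (0.9388) + (1.2245) + (26.9388) + (39.5102) = 140.7755
Denominator Σ(y_t−ȳ)² = 317.4286
r_1 = 140.7755 / 317.4286 = 0.443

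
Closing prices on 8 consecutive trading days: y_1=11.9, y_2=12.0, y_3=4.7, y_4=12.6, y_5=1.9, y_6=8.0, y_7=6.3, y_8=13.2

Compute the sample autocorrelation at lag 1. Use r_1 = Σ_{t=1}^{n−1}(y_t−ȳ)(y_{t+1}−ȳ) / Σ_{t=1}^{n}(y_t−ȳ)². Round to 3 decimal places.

-0.387

Mean ȳ = (11.9 + 12.0 + 4.7 + 12.6 + 1.9 + 8.0 + 6.3 + 13.2)/8 = 8.8250
Deviations from mean: 3.0750, 3.1750, -4.1250, 3.7750, -6.9250, -0.8250, -2.5250, 4.3750
Numerator Σ_{t=1}^{7}(y_t−ȳ)(y_{t+1}−ȳ) = -48.2981
Denominator Σ(y_t−ȳ)² = 124.9550
r_1 = -48.2981 / 124.9550 = -0.387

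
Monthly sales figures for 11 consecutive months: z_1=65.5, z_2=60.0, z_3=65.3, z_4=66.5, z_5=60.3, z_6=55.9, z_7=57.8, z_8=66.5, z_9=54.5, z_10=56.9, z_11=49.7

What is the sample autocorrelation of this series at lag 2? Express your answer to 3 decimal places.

0.084

Mean z̄ = (65.5 + 60.0 + 65.3 + 66.5 + 60.3 + 55.9 + 57.8 + 66.5 + 54.5 + 56.9 + 49.7)/11 = 59.9000
Numerator Σ_{t=1}^{9}(z_t−z̄)(z_{t+2}−z̄) = 26.0400
Denominator Σ(z_t−z̄)² = 310.4200
r_2 = 26.0400 / 310.4200 = 0.084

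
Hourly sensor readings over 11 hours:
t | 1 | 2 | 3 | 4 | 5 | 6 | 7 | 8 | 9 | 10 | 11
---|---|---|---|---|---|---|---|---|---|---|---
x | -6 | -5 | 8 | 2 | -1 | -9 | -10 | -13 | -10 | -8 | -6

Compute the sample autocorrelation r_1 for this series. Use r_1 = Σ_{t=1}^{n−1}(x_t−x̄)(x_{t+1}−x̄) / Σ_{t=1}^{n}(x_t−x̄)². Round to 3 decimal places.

0.590

Mean x̄ = (-6 − 5 + 8 + 2 − 1 − 9 − 10 − 13 − 10 − 8 − 6)/11 = -5.2727
Numerator Σ_{t=1}^{10}(x_t−x̄)(x_{t+1}−x̄) = 220.6529
Denominator Σ(x_t−x̄)² = 374.1818
r_1 = 220.6529 / 374.1818 = 0.590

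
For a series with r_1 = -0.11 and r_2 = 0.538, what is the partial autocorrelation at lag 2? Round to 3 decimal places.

0.532

φ_{22} = (r_2 − r_1²) / (1 − r_1²)
r_1² = (-0.11)² = 0.0121
Numerator = 0.538 − 0.0121 = 0.5259; denominator = 1 − 0.0121 = 0.9879
φ_{22} = 0.5259 / 0.9879 = 0.532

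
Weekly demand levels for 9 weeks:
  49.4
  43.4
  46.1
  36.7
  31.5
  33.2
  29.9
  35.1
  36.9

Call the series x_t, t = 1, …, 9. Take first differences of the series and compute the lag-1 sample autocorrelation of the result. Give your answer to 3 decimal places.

First differences Δx: -6.0, 2.7, -9.4, -5.2, 1.7, -3.3, 5.2, 1.8
Mean of differences = -1.5625
Numerator Σ(Δx_t−Δx̄)(Δx_{t+1}−Δx̄) = -30.3602
Denominator Σ(Δx_t−Δx̄)² = 183.2188
r_1(Δx) = -30.3602 / 183.2188 = -0.166

-0.166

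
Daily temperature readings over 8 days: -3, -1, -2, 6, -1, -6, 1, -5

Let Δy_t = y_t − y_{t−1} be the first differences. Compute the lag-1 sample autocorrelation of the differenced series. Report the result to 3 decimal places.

-0.473

First differences Δy: 2, -1, 8, -7, -5, 7, -6
Mean of differences = -0.2857
Numerator Σ(Δy_t−Δȳ)(Δy_{t+1}−Δȳ) = -107.5102
Denominator Σ(Δy_t−Δȳ)² = 227.4286
r_1(Δy) = -107.5102 / 227.4286 = -0.473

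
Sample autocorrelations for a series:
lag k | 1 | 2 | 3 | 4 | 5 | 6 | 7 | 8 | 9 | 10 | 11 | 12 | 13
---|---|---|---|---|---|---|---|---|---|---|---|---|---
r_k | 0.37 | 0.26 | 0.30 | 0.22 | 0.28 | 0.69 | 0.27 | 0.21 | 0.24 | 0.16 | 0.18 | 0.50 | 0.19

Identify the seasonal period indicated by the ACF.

6

The largest autocorrelation is r_6 = 0.69, with a weaker echo at lag 12 (0.50); the remaining lags stay at or below 0.37. The elevated value at lag 1 (0.37), dropping to 0.26 at lag 2, reflects decaying short-term dependence rather than seasonality.
The dominant spike at lag 6 indicates a seasonal period of 6.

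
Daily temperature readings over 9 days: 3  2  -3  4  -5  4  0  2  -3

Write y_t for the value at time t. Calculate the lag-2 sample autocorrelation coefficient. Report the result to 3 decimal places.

Mean ȳ = (3 + 2 − 3 + 4 − 5 + 4 + 0 + 2 − 3)/9 = 0.4444
Σ(y_t−ȳ)(y_{t+2}−ȳ) = (-8.8025) + (5.5309) + (18.7531) + (12.6420) + (2.4198) + (5.5309) + (1.5309) = 37.6049
Denominator Σ(y_t−ȳ)² = 90.2222
r_2 = 37.6049 / 90.2222 = 0.417

0.417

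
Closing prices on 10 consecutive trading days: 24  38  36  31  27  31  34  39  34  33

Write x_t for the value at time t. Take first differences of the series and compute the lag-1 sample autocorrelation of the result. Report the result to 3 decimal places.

-0.013

First differences Δx: 14, -2, -5, -4, 4, 3, 5, -5, -1
Mean of differences = 1.0000
Numerator Σ(Δx_t−Δx̄)(Δx_{t+1}−Δx̄) = -4.0000
Denominator Σ(Δx_t−Δx̄)² = 308.0000
r_1(Δx) = -4.0000 / 308.0000 = -0.013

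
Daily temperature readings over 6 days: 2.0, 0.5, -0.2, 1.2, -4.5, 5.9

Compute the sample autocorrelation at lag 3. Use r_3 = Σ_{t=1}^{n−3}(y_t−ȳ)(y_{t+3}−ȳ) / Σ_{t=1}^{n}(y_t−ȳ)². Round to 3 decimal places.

Mean ȳ = (2.0 + 0.5 − 0.2 + 1.2 − 4.5 + 5.9)/6 = 0.8167
Deviations from mean: 1.1833, -0.3167, -1.0167, 0.3833, -5.3167, 5.0833
Numerator Σ_{t=1}^{3}(y_t−ȳ)(y_{t+3}−ȳ) = -3.0308
Denominator Σ(y_t−ȳ)² = 56.7883
r_3 = -3.0308 / 56.7883 = -0.053

-0.053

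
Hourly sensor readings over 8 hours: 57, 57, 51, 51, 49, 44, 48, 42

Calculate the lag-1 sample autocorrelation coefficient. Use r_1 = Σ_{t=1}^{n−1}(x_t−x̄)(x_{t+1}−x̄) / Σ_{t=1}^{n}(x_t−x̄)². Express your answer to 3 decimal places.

0.439

Mean x̄ = (57 + 57 + 51 + 51 + 49 + 44 + 48 + 42)/8 = 49.8750
Deviations from mean: 7.1250, 7.1250, 1.1250, 1.1250, -0.8750, -5.8750, -1.8750, -7.8750
Numerator Σ_{t=1}^{7}(x_t−x̄)(x_{t+1}−x̄) = 89.9844
Denominator Σ(x_t−x̄)² = 204.8750
r_1 = 89.9844 / 204.8750 = 0.439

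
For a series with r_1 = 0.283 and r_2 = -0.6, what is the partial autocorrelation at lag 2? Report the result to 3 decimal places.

φ_{22} = (r_2 − r_1²) / (1 − r_1²)
r_1² = (0.283)² = 0.080089
Numerator = -0.6 − 0.0801 = -0.6801; denominator = 1 − 0.0801 = 0.9199
φ_{22} = -0.6801 / 0.9199 = -0.739

-0.739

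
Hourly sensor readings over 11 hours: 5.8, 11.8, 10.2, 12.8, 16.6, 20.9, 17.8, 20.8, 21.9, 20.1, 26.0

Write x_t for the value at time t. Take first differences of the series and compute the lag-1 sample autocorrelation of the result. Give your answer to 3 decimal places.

-0.423

First differences Δx: 6.0, -1.6, 2.6, 3.8, 4.3, -3.1, 3.0, 1.1, -1.8, 5.9
Mean of differences = 2.0200
Numerator Σ(Δx_t−Δx̄)(Δx_{t+1}−Δx̄) = -40.3164
Denominator Σ(Δx_t−Δx̄)² = 95.3160
r_1(Δx) = -40.3164 / 95.3160 = -0.423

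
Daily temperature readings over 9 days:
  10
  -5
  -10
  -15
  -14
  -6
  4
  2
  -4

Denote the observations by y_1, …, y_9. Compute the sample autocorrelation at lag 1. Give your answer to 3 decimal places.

Mean ȳ = (10 − 5 − 10 − 15 − 14 − 6 + 4 + 2 − 4)/9 = -4.2222
Numerator Σ_{t=1}^{8}(y_t−ȳ)(y_{t+1}−ȳ) = 216.3951
Denominator Σ(y_t−ȳ)² = 557.5556
r_1 = 216.3951 / 557.5556 = 0.388

0.388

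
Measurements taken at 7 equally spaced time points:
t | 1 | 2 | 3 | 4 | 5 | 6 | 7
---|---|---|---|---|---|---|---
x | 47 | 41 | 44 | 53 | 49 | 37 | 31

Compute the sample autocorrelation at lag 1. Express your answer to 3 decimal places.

0.281

Mean x̄ = (47 + 41 + 44 + 53 + 49 + 37 + 31)/7 = 43.1429
Σ(x_t−x̄)(x_{t+1}−x̄) = (-8.2653) + (-1.8367) + (8.4490) + (57.7347) + (-35.9796) + (74.5918) = 94.6939
Denominator Σ(x_t−x̄)² = 336.8571
r_1 = 94.6939 / 336.8571 = 0.281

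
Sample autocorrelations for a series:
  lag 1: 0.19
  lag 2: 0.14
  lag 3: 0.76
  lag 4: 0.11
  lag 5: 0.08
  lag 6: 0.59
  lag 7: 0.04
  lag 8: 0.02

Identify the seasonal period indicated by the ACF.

3

The largest autocorrelation is r_3 = 0.76, with a weaker echo at lag 6 (0.59); the remaining lags stay at or below 0.19.
The dominant spike at lag 3 indicates a seasonal period of 3.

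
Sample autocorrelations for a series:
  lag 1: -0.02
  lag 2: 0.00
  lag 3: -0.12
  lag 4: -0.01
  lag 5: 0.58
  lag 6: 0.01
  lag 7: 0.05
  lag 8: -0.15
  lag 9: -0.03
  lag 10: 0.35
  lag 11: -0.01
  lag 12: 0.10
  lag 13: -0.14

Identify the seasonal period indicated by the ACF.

5

The largest autocorrelation is r_5 = 0.58, with a weaker echo at lag 10 (0.35); the remaining lags stay at or below 0.10.
The dominant spike at lag 5 indicates a seasonal period of 5.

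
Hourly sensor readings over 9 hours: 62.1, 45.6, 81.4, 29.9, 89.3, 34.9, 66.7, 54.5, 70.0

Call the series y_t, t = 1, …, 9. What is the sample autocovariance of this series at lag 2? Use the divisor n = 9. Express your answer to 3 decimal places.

251.429

Mean ȳ = (62.1 + 45.6 + 81.4 + 29.9 + 89.3 + 34.9 + 66.7 + 54.5 + 70.0)/9 = 59.3778
Σ_{t=1}^{7}(y_t−ȳ)(y_{t+2}−ȳ) = 2262.8646
γ_2 = 2262.8646 / 9 = 251.429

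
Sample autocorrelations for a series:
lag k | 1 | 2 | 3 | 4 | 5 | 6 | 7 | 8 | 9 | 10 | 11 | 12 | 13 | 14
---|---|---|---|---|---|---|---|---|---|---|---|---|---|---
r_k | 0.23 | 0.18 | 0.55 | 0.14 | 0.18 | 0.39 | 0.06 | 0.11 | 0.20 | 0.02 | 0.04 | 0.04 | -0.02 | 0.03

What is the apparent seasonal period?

3

The largest autocorrelation is r_3 = 0.55, with a weaker echo at lag 6 (0.39); the remaining lags stay at or below 0.23. The elevated value at lag 1 (0.23), dropping to 0.18 at lag 2, reflects decaying short-term dependence rather than seasonality.
The dominant spike at lag 3 indicates a seasonal period of 3.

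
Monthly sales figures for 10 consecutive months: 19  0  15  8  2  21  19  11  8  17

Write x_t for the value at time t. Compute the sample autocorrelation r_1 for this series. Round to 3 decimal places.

Mean x̄ = (19 + 0 + 15 + 8 + 2 + 21 + 19 + 11 + 8 + 17)/10 = 12.0000
Numerator Σ_{t=1}^{9}(x_t−x̄)(x_{t+1}−x̄) = -142.0000
Denominator Σ(x_t−x̄)² = 490.0000
r_1 = -142.0000 / 490.0000 = -0.290

-0.290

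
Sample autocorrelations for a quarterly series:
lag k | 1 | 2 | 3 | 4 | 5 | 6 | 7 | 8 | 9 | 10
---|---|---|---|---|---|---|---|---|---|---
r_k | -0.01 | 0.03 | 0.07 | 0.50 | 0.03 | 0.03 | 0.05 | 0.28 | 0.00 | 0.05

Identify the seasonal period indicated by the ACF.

4

The largest autocorrelation is r_4 = 0.50, with a weaker echo at lag 8 (0.28); the remaining lags stay at or below 0.07.
The dominant spike at lag 4 indicates a seasonal period of 4.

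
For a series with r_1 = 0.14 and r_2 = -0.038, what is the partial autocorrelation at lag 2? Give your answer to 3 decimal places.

φ_{22} = (r_2 − r_1²) / (1 − r_1²)
r_1² = (0.14)² = 0.0196
Numerator = -0.038 − 0.0196 = -0.0576; denominator = 1 − 0.0196 = 0.9804
φ_{22} = -0.0576 / 0.9804 = -0.059

-0.059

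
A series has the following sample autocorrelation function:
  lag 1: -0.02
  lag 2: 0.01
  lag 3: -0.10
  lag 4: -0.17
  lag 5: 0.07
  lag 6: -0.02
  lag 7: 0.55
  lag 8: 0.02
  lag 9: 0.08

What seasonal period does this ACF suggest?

7

The largest autocorrelation is r_7 = 0.55; the remaining lags stay at or below 0.08.
The dominant spike at lag 7 indicates a seasonal period of 7.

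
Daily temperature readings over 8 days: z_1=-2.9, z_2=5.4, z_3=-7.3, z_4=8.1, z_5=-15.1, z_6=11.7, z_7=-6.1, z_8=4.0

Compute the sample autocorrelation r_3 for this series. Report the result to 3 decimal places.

Mean z̄ = (-2.9 + 5.4 − 7.3 + 8.1 − 15.1 + 11.7 − 6.1 + 4.0)/8 = -0.2750
Deviations from mean: -2.6250, 5.6750, -7.0250, 8.3750, -14.8250, 11.9750, -5.8250, 4.2750
Numerator Σ_{t=1}^{5}(z_t−z̄)(z_{t+3}−z̄) = -302.4019
Denominator Σ(z_t−z̄)² = 573.9750
r_3 = -302.4019 / 573.9750 = -0.527

-0.527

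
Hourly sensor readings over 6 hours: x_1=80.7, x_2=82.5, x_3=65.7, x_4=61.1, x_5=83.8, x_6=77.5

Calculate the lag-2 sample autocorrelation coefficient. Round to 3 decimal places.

Mean x̄ = (80.7 + 82.5 + 65.7 + 61.1 + 83.8 + 77.5)/6 = 75.2167
Deviations from mean: 5.4833, 7.2833, -9.5167, -14.1167, 8.5833, 2.2833
Σ(x_t−x̄)(x_{t+2}−x̄) = (-52.1831) + (-102.8164) + (-81.6847) + (-32.2331) = -268.9172
Denominator Σ(x_t−x̄)² = 451.8483
r_2 = -268.9172 / 451.8483 = -0.595

-0.595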